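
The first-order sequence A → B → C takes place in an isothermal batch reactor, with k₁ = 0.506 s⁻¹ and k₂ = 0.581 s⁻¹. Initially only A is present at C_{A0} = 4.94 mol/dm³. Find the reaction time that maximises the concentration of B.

1.84 s

For first-order series the maximum of C_B occurs at t_opt = ln(k₂/k₁)/(k₂−k₁).
= ln(0.581/0.506)/(0.581−0.506) = ln(1.148)/0.07500 = 0.1382/0.07500 = 1.84 s.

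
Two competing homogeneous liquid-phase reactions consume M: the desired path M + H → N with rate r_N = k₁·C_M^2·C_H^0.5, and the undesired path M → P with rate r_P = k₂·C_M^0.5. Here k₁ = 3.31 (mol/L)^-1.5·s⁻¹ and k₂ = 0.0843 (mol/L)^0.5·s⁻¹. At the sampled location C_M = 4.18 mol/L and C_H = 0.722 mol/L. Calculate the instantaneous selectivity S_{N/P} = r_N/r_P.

S_{N/P} = r_N/r_P = (k₁·C_M^2·C_H^0.5)/(k₂·C_M^0.5) = (k₁/k₂)·C_M^1.5·C_H^0.5.
= (3.31×4.180^2×0.7220^0.5) / (0.0843×4.180^0.5) = 49.14/0.1724 = 285.
Since the desired path is higher order in M, keeping C_M high (PFR or concentrated feed) favours N.

285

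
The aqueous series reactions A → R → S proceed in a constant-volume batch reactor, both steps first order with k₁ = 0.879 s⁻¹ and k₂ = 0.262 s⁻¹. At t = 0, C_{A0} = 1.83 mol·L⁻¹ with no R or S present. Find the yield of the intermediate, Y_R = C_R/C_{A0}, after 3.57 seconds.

0.497

For first-order series with pure A initially, C_R(t) = k₁C_{A0}/(k₂−k₁)·(e^(−k₁t) − e^(−k₂t)).
e^(−k₁t) = e^(−0.879×3.57) = e^(−3.138) = 0.04337; e^(−k₂t) = e^(−0.9353) = 0.3925.
C_R = 0.879×1.83/(0.262−0.879) × (0.04337−0.3925) = (-2.607)×(-0.3491) = 0.9101 mol·L⁻¹.
Y_R = C_R/C_{A0} = 0.9101/1.83 = 0.497.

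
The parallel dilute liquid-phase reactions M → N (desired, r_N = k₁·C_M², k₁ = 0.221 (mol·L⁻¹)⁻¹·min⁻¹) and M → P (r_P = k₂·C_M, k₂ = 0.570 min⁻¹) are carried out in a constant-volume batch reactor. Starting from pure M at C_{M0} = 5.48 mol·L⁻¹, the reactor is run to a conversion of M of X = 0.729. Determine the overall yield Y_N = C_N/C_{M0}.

C_M = C_{M0}(1−X) = 1.485 mol·L⁻¹.
Along a PFR/batch, dC_P/dC_M = −r_P/(r_N+r_P) = −k₂/(k₂+k₁·C_M).
Integrating from C_{M0} to C_M: C_P = (0.570/0.221)·ln[(0.570+0.221·5.48)/(0.570+0.221·1.49)] = 2.579·ln(1.781/0.8982) = 1.766 mol·L⁻¹.
Then C_N = (C_{M0}−C_M) − C_P = 3.995 − 1.766 = 2.229 mol·L⁻¹.
Y_N = C_N/C_{M0} = 2.229/5.48 = 0.407.

0.407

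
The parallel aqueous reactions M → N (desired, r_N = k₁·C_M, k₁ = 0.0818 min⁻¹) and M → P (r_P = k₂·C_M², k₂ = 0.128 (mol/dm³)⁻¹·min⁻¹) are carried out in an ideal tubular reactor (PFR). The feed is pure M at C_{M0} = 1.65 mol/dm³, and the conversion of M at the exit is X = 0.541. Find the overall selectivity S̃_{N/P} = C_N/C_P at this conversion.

0.548

C_M = C_{M0}(1−X) = 0.7573 mol/dm³.
Along a PFR/batch, dC_N/dC_M = −r_N/(r_N+r_P) = −k₁/(k₁+k₂·C_M).
Integrating from C_{M0} to C_M: C_N = (0.0818/0.128)·ln[(0.0818+0.128·1.65)/(0.0818+0.128·0.757)] = 0.6391·ln(0.2930/0.1787) = 0.3158 mol/dm³.
C_P = (C_{M0}−C_M)−C_N = 0.5768 mol/dm³; S̃_{N/P} = 0.3158/0.5768 = 0.548.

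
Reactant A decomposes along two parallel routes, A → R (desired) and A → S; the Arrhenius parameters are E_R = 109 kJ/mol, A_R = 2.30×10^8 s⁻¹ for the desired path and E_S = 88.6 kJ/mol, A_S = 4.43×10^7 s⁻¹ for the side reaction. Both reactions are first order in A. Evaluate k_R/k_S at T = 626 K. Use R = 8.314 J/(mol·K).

k_R/k_S = (A_R/A_S)·exp[−(E_R−E_S)/(RT)] = (A_R/A_S)·exp[(E_S−E_R)/(RT)].
(E_S−E_R)/(RT) = (88.6−109)×10³/(8.314×626) = -20400/5205 = -3.920.
k_R/k_S = (2.30×10^8/4.43×10^7)·exp(-3.920) = 5.192 × 0.01985 = 0.103.
Since E_R > E_S, raising the temperature improves selectivity toward R.

0.103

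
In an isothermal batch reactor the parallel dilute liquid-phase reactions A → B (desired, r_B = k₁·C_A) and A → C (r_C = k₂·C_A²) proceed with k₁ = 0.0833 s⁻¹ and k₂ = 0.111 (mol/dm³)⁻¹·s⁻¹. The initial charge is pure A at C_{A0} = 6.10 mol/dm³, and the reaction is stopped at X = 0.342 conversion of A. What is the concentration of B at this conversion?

C_A = C_{A0}(1−X) = 4.014 mol/dm³.
Along a PFR/batch, dC_B/dC_A = −r_B/(r_B+r_C) = −k₁/(k₁+k₂·C_A).
Integrating from C_{A0} to C_A: C_B = (0.0833/0.111)·ln[(0.0833+0.111·6.10)/(0.0833+0.111·4.01)] = 0.7505·ln(0.7604/0.5288) = 0.2725 mol/dm³.

0.273 mol/dm³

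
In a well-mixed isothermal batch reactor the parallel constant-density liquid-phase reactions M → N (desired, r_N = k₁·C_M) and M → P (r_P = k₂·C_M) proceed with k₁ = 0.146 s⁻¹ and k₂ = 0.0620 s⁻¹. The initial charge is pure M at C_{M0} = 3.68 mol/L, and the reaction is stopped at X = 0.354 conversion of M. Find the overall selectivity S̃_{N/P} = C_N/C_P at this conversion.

2.35

C_M = C_{M0}(1−X) = 2.377 mol/L.
Both paths are first order in M, so the instantaneous fraction to N is constant: dC_N/d(−C_M) = k₁/(k₁+k₂) = 0.7019.
C_N = 0.7019·(C_{M0}−C_M) = 0.7019×1.303 = 0.914 mol/L.
C_P = (C_{M0}−C_M)−C_N = 0.3883 mol/L; S̃_{N/P} = 0.9144/0.3883 = 2.35.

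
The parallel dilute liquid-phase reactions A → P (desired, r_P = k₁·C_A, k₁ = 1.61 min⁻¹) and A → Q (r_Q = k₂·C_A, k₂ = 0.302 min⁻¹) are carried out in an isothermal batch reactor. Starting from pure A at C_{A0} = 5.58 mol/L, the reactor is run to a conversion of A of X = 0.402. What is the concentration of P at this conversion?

1.89 mol/L

C_A = C_{A0}(1−X) = 3.337 mol/L.
Both paths are first order in A, so the instantaneous fraction to P is constant: dC_P/d(−C_A) = k₁/(k₁+k₂) = 0.8421.
C_P = 0.8421·(C_{A0}−C_A) = 0.8421×2.243 = 1.89 mol/L.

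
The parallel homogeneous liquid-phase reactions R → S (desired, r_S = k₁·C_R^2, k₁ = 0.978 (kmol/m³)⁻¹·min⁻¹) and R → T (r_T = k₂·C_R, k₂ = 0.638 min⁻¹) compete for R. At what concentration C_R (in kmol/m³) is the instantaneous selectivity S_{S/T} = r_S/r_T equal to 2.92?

1.90 kmol/m³

S_{S/T} = (k₁/k₂)·C_R ⇒ C_R = S·k₂/k₁.
= 2.92×0.638/0.978 = 1.90 kmol/m³.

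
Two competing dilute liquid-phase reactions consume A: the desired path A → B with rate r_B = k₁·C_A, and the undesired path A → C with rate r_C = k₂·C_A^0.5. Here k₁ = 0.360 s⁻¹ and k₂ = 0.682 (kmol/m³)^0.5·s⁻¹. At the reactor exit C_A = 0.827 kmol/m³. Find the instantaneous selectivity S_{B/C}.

0.480

S_{B/C} = r_B/r_C = (k₁·C_A)/(k₂·C_A^0.5) = (k₁/k₂)·C_A^0.5.
= (0.360×0.8270) / (0.682×0.8270^0.5) = 0.2977/0.6202 = 0.480.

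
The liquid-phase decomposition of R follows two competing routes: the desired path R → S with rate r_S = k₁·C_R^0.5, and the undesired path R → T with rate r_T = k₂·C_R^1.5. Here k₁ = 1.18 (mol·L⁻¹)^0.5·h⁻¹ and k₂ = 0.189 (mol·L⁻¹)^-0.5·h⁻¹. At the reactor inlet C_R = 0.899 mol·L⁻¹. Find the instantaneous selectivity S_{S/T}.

6.94

S_{S/T} = r_S/r_T = (k₁·C_R^0.5)/(k₂·C_R^1.5) = (k₁/k₂)·C_R⁻¹.
= (1.18×0.8990^0.5) / (0.189×0.8990^1.5) = 1.119/0.1611 = 6.94.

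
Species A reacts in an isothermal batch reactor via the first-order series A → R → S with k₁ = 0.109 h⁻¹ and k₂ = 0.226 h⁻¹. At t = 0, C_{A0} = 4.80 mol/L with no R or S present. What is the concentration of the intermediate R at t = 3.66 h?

Solving the coupled first-order balances gives C_R(t) = [k₁/(k₂−k₁)]·C_{A0}·(e^(−k₁t) − e^(−k₂t)).
e^(−k₁t) = e^(−0.109×3.66) = e^(−0.3989) = 0.6710; e^(−k₂t) = e^(−0.8272) = 0.4373.
C_R = 0.109×4.80/(0.226−0.109) × (0.6710−0.4373) = 4.472×0.2337 = 1.045 mol/L.

1.05 mol/L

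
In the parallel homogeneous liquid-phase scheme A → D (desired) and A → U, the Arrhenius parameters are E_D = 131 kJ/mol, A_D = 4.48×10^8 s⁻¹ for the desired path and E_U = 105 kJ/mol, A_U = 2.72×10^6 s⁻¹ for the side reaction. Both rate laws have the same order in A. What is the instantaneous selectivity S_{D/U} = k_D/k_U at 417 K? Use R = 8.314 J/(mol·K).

With equal orders, S_{D/U} = k_D/k_U = (A_D/A_U)·exp[(E_U−E_D)/(RT)].
(E_U−E_D)/(RT) = (105−131)×10³/(8.314×417) = -26000/3467 = -7.499.
k_D/k_U = (4.48×10^8/2.72×10^6)·exp(-7.499) = 164.7 × 5.534×10^-4 = 0.0911.

0.0911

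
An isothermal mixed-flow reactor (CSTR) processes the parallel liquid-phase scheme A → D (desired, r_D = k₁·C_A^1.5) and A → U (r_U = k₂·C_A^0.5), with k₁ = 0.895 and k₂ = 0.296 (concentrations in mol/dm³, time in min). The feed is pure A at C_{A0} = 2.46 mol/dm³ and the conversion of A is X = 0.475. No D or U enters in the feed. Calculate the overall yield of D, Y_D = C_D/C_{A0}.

0.378

Exit C_A = C_{A0}(1−X) = 2.46×0.525 = 1.292 mol/dm³.
Rates in a CSTR are evaluated at the outlet concentration: r_D = 0.895×1.292^1.5 = 1.314, r_U = 0.296×1.292^0.5 = 0.3364.
Fraction of consumed A going to D: r_D/(r_D+r_U) = 0.7961.
C_D = 0.7961·C_{A0}·X = 0.7961×2.46×0.475 = 0.930 mol/dm³; Y_D = C_D/C_{A0} = 0.378.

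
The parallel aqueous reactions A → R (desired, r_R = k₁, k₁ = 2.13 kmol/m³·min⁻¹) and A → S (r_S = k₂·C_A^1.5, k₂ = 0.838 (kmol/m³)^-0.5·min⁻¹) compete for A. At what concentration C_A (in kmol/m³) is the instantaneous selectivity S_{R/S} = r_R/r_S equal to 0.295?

S_{R/S} = (k₁/k₂)·C_A^-1.5 ⇒ C_A = (S·k₂/k₁)^(1/(-1.5)).
= (0.295×0.838/2.13)^(-0.6667) = (0.1161)^(-0.6667) = 4.20 kmol/m³.

4.20 kmol/m³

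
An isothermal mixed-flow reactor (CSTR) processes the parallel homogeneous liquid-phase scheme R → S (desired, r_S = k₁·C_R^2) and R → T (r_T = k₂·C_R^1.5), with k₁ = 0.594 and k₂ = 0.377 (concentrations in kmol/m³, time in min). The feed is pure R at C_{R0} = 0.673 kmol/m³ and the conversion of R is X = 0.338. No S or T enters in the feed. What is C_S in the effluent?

0.117 kmol/m³

Exit C_R = C_{R0}(1−X) = 0.673×0.662 = 0.4455 kmol/m³.
In a CSTR the entire volume is at exit conditions, so r_S = 0.594×0.4455^2 = 0.1179 and r_T = 0.377×0.4455^1.5 = 0.1121.
Fraction of consumed R going to S: r_S/(r_S+r_T) = 0.5126.
C_S = 0.5126·C_{R0}·X = 0.5126×0.673×0.338 = 0.117 kmol/m³.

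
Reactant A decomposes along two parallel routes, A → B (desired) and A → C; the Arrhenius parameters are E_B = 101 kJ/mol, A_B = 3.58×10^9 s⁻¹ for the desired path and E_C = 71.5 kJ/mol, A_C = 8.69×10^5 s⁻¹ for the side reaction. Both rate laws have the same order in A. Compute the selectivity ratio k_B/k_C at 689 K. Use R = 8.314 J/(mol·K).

23.9

Since both paths have the same order in A, the concentration cancels and S_{B/C} = k_B/k_C = (A_B/A_C)·exp[(E_C−E_B)/(RT)].
(E_C−E_B)/(RT) = (71.5−101)×10³/(8.314×689) = -29500/5728 = -5.150.
k_B/k_C = (3.58×10^9/8.69×10^5)·exp(-5.150) = 4120 × 0.005800 = 23.9.
Since E_B > E_C, raising the temperature improves selectivity toward B.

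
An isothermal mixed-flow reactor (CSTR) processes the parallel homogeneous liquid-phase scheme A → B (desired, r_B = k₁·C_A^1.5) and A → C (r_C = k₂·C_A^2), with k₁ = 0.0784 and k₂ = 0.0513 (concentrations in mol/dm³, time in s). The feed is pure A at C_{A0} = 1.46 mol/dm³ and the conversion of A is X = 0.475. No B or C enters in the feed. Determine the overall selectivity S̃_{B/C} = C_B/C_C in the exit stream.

1.75

Exit C_A = C_{A0}(1−X) = 1.46×0.525 = 0.7665 mol/dm³.
A CSTR operates uniformly at the exit composition, giving r_B = 0.05261 and r_C = 0.03014 (each k·C_A^n at C_A = 0.7665).
Overall selectivity = C_B/C_C = r_Bτ/(r_Cτ) = r_B/r_C = 1.75.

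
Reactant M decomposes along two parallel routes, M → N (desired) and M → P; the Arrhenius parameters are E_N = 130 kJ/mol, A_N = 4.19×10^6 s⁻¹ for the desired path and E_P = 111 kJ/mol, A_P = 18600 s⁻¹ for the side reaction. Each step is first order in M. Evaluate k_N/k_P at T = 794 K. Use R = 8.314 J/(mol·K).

k_N/k_P = (A_N/A_P)·exp[−(E_N−E_P)/(RT)] = (A_N/A_P)·exp[(E_P−E_N)/(RT)].
(E_P−E_N)/(RT) = (111−130)×10³/(8.314×794) = -19000/6601 = -2.878.
k_N/k_P = (4.19×10^6/18600)·exp(-2.878) = 225.3 × 0.05624 = 12.7.
Since E_N > E_P, raising the temperature improves selectivity toward N.

12.7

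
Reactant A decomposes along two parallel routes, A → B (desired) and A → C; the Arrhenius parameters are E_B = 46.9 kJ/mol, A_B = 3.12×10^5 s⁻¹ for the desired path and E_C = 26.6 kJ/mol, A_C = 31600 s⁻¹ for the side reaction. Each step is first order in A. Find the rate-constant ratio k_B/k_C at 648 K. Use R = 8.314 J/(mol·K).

0.228

k_B/k_C = (A_B/A_C)·exp[−(E_B−E_C)/(RT)] = (A_B/A_C)·exp[(E_C−E_B)/(RT)].
(E_C−E_B)/(RT) = (26.6−46.9)×10³/(8.314×648) = -20300/5387 = -3.768.
k_B/k_C = (3.12×10^5/31600)·exp(-3.768) = 9.873 × 0.02310 = 0.228.
Since E_B > E_C, raising the temperature improves selectivity toward B.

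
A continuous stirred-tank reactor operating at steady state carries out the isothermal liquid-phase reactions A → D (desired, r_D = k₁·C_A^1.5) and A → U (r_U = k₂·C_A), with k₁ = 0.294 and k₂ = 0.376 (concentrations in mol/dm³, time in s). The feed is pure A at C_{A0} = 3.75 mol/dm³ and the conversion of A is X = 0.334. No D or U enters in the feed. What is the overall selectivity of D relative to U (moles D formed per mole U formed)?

Exit C_A = C_{A0}(1−X) = 3.75×0.666 = 2.497 mol/dm³.
A CSTR operates uniformly at the exit composition, giving r_D = 1.160 and r_U = 0.9391 (each k·C_A^n at C_A = 2.497).
Overall selectivity = C_D/C_U = r_Dτ/(r_Uτ) = r_D/r_U = 1.24.

1.24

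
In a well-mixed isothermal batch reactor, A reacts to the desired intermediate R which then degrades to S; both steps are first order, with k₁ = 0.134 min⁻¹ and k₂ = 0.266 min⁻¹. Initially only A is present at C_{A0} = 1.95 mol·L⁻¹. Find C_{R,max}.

0.490 mol·L⁻¹

At the optimum, C_{R,max}/C_{A0} = (k₁/k₂)^[k₂/(k₂−k₁)].
= (0.134/0.266)^(0.266/(0.266−0.134)) = (0.5038)^(2.015) = 0.2512.
C_{R,max} = 0.2512×1.95 = 0.490 mol·L⁻¹.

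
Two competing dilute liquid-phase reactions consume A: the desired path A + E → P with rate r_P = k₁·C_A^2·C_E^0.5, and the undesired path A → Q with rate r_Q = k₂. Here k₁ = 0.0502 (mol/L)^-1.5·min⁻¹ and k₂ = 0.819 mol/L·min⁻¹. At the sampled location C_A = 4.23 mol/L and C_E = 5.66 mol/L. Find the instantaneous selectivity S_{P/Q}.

2.61

S_{P/Q} = r_P/r_Q = (k₁·C_A^2·C_E^0.5)/(k₂) = (k₁/k₂)·C_A^2·C_E^0.5.
= (0.0502×4.230^2×5.660^0.5) / (0.819) = 2.137/0.8190 = 2.61.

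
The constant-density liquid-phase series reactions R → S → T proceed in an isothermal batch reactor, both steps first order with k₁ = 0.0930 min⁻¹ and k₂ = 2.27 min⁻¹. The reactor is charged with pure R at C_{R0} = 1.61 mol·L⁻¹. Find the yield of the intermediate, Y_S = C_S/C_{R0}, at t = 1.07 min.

0.0349

Solving the coupled first-order balances gives C_S(t) = [k₁/(k₂−k₁)]·C_{R0}·(e^(−k₁t) − e^(−k₂t)).
e^(−k₁t) = e^(−0.0930×1.07) = e^(−0.09951) = 0.9053; e^(−k₂t) = e^(−2.429) = 0.08813.
C_S = 0.0930×1.61/(2.27−0.0930) × (0.9053−0.08813) = 0.06878×0.8171 = 0.05620 mol·L⁻¹.
Y_S = C_S/C_{R0} = 0.05620/1.61 = 0.0349.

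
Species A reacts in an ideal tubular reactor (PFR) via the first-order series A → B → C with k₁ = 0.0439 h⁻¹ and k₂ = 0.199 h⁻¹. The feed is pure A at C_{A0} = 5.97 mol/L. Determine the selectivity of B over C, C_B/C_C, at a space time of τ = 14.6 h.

0.393

Solving the coupled first-order balances gives C_B(τ) = [k₁/(k₂−k₁)]·C_{A0}·(e^(−k₁τ) − e^(−k₂τ)).
e^(−k₁τ) = e^(−0.0439×14.6) = e^(−0.6409) = 0.5268; e^(−k₂τ) = e^(−2.905) = 0.05473.
C_B = 0.0439×5.97/(0.199−0.0439) × (0.5268−0.05473) = 1.690×0.4721 = 0.7977 mol/L.
C_A = C_{A0}e^(−k₁τ) = 3.145 mol/L, so C_C = C_{A0}−C_A−C_B = 2.027 mol/L; C_B/C_C = 0.393.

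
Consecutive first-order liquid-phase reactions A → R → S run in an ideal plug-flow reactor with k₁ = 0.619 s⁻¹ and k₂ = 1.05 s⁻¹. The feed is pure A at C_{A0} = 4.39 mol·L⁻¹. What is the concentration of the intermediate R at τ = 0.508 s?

The intermediate concentration in a first-order A→B→C sequence is C_R = k₁C_{A0}(e^(−k₁τ) − e^(−k₂τ))/(k₂−k₁).
e^(−k₁τ) = e^(−0.619×0.508) = e^(−0.3145) = 0.7302; e^(−k₂τ) = e^(−0.5334) = 0.5866.
C_R = 0.619×4.39/(1.05−0.619) × (0.7302−0.5866) = 6.305×0.1436 = 0.9053 mol·L⁻¹.

0.905 mol·L⁻¹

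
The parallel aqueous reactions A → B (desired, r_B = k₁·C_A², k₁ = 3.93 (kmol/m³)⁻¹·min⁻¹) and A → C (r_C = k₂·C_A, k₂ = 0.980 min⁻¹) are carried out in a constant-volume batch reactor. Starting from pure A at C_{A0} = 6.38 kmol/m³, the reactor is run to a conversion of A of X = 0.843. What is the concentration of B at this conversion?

4.96 kmol/m³

C_A = C_{A0}(1−X) = 1.002 kmol/m³.
Along a PFR/batch, dC_C/dC_A = −r_C/(r_B+r_C) = −k₂/(k₂+k₁·C_A).
Integrating from C_{A0} to C_A: C_C = (0.980/3.93)·ln[(0.980+3.93·6.38)/(0.980+3.93·1.00)] = 0.2494·ln(26.05/4.917) = 0.4158 kmol/m³.
Then C_B = (C_{A0}−C_A) − C_C = 5.378 − 0.4158 = 4.963 kmol/m³.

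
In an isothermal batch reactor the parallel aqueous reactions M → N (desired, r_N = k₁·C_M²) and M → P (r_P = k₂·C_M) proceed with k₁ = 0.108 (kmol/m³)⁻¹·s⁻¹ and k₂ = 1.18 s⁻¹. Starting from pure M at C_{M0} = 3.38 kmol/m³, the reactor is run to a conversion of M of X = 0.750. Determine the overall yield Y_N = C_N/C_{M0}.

0.120

C_M = C_{M0}(1−X) = 0.8450 kmol/m³.
Along a PFR/batch, dC_P/dC_M = −r_P/(r_N+r_P) = −k₂/(k₂+k₁·C_M).
Integrating from C_{M0} to C_M: C_P = (1.18/0.108)·ln[(1.18+0.108·3.38)/(1.18+0.108·0.845)] = 10.93·ln(1.545/1.271) = 2.131 kmol/m³.
Then C_N = (C_{M0}−C_M) − C_P = 2.535 − 2.131 = 0.4040 kmol/m³.
Y_N = C_N/C_{M0} = 0.4040/3.38 = 0.120.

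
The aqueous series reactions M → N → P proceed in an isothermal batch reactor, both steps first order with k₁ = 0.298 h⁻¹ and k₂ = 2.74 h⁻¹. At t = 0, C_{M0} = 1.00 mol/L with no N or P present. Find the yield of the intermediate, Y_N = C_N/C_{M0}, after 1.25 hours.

The intermediate concentration in a first-order A→B→C sequence is C_N = k₁C_{M0}(e^(−k₁t) − e^(−k₂t))/(k₂−k₁).
e^(−k₁t) = e^(−0.298×1.25) = e^(−0.3725) = 0.6890; e^(−k₂t) = e^(−3.425) = 0.03255.
C_N = 0.298×1.00/(2.74−0.298) × (0.6890−0.03255) = 0.1220×0.6565 = 0.08011 mol/L.
Y_N = C_N/C_{M0} = 0.08011/1.00 = 0.0801.

0.0801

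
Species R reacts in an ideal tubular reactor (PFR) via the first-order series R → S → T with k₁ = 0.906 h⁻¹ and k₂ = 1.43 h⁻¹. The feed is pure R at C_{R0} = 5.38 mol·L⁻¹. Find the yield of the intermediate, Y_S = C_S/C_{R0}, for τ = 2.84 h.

The intermediate concentration in a first-order A→B→C sequence is C_S = k₁C_{R0}(e^(−k₁τ) − e^(−k₂τ))/(k₂−k₁).
e^(−k₁τ) = e^(−0.906×2.84) = e^(−2.573) = 0.07630; e^(−k₂τ) = e^(−4.061) = 0.01723.
C_S = 0.906×5.38/(1.43−0.906) × (0.07630−0.01723) = 9.302×0.05907 = 0.5495 mol·L⁻¹.
Y_S = C_S/C_{R0} = 0.5495/5.38 = 0.102.

0.102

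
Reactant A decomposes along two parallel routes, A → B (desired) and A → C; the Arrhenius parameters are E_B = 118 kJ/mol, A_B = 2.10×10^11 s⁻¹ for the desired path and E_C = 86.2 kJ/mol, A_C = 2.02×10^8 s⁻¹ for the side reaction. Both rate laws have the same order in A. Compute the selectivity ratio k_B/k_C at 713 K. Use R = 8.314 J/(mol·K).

4.87

k_B/k_C = (A_B/A_C)·exp[−(E_B−E_C)/(RT)] = (A_B/A_C)·exp[(E_C−E_B)/(RT)].
(E_C−E_B)/(RT) = (86.2−118)×10³/(8.314×713) = -31800/5928 = -5.364.
k_B/k_C = (2.10×10^11/2.02×10^8)·exp(-5.364) = 1040 × 0.004680 = 4.87.
Since E_B > E_C, raising the temperature improves selectivity toward B.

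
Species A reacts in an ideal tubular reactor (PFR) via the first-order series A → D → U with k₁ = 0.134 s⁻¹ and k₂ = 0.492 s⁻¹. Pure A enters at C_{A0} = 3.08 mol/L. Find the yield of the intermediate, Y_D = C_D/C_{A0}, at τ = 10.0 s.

The intermediate concentration in a first-order A→B→C sequence is C_D = k₁C_{A0}(e^(−k₁τ) − e^(−k₂τ))/(k₂−k₁).
e^(−k₁τ) = e^(−0.134×10.0) = e^(−1.340) = 0.2618; e^(−k₂τ) = e^(−4.920) = 0.007299.
C_D = 0.134×3.08/(0.492−0.134) × (0.2618−0.007299) = 1.153×0.2545 = 0.2935 mol/L.
Y_D = C_D/C_{A0} = 0.2935/3.08 = 0.0953.

0.0953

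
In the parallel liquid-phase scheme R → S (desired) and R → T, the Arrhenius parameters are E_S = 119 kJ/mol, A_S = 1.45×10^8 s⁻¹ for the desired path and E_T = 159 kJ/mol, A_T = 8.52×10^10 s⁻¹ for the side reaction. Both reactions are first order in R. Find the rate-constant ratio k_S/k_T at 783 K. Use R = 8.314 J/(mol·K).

0.793

k_S/k_T = (A_S/A_T)·exp[−(E_S−E_T)/(RT)] = (A_S/A_T)·exp[(E_T−E_S)/(RT)].
(E_T−E_S)/(RT) = (159−119)×10³/(8.314×783) = 40000/6510 = 6.145.
k_S/k_T = (1.45×10^8/8.52×10^10)·exp(6.145) = 0.001702 × 466.2 = 0.793.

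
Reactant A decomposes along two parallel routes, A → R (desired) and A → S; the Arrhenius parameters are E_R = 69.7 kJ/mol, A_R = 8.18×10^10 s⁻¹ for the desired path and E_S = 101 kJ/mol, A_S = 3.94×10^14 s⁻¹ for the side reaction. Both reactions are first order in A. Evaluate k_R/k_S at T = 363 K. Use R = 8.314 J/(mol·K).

6.63

With equal orders, S_{R/S} = k_R/k_S = (A_R/A_S)·exp[(E_S−E_R)/(RT)].
(E_S−E_R)/(RT) = (101−69.7)×10³/(8.314×363) = 31300/3018 = 10.37.
k_R/k_S = (8.18×10^10/3.94×10^14)·exp(10.37) = 2.076×10^-4 × 31926 = 6.63.
Since E_R < E_S, lowering the temperature improves selectivity toward R.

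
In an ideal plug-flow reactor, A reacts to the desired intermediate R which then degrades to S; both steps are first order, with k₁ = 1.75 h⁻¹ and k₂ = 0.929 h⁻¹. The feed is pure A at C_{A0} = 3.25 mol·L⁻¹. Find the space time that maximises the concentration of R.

The intermediate peaks when r₁ = r₂, i.e. k₁e^(−k₁τ) = k₂e^(−k₂τ), giving τ_opt = ln(k₂/k₁)/(k₂−k₁).
= ln(0.929/1.75)/(0.929−1.75) = ln(0.5309)/-0.8210 = -0.6333/-0.8210 = 0.771 h.

0.771 h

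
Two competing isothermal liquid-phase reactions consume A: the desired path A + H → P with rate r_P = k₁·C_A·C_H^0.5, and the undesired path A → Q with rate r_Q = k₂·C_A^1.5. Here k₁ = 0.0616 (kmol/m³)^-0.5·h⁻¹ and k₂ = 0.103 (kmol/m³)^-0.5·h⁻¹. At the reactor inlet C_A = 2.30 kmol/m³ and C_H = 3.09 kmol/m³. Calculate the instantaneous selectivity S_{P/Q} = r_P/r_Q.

S_{P/Q} = r_P/r_Q = (k₁·C_A·C_H^0.5)/(k₂·C_A^1.5) = (k₁/k₂)·C_A^-0.5·C_H^0.5.
= (0.0616×2.300×3.090^0.5) / (0.103×2.300^1.5) = 0.2491/0.3593 = 0.693.

0.693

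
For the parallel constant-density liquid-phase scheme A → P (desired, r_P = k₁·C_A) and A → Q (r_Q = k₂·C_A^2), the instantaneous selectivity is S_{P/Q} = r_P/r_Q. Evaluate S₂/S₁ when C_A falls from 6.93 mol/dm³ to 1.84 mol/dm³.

3.77

S_{P/Q} = (k₁/k₂)·C_A⁻¹, so S₂/S₁ = (C_{A,2}/C_{A,1})⁻¹.
= 6.93/1.84 = 3.77.
Selectivity toward P rises as C_A falls — low-concentration operation is favoured.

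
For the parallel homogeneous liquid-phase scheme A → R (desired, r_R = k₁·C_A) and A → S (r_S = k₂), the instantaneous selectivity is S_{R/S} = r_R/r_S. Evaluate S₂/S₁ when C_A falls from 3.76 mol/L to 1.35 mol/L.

S_{R/S} = (k₁/k₂)·C_A, so S₂/S₁ = (C_{A,2}/C_{A,1}).
= 1.35/3.76 = 0.359.

0.359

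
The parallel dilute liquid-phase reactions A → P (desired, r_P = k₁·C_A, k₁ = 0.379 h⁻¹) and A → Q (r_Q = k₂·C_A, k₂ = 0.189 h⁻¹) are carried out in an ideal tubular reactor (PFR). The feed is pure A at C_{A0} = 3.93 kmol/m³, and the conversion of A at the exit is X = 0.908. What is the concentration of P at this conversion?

C_A = C_{A0}(1−X) = 0.3616 kmol/m³.
Both paths are first order in A, so the instantaneous fraction to P is constant: dC_P/d(−C_A) = k₁/(k₁+k₂) = 0.6673.
C_P = 0.6673·(C_{A0}−C_A) = 0.6673×3.568 = 2.38 kmol/m³.

2.38 kmol/m³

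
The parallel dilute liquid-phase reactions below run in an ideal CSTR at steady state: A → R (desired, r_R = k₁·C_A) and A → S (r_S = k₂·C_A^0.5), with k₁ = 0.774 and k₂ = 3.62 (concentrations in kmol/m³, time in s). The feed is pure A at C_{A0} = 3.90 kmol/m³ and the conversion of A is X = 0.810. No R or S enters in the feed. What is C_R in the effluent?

Exit C_A = C_{A0}(1−X) = 3.90×0.190 = 0.7410 kmol/m³.
A CSTR operates uniformly at the exit composition, giving r_R = 0.5735 and r_S = 3.116 (each k·C_A^n at C_A = 0.7410).
Fraction of consumed A going to R: r_R/(r_R+r_S) = 0.1554.
C_R = 0.1554·C_{A0}·X = 0.1554×3.90×0.810 = 0.491 kmol/m³.

0.491 kmol/m³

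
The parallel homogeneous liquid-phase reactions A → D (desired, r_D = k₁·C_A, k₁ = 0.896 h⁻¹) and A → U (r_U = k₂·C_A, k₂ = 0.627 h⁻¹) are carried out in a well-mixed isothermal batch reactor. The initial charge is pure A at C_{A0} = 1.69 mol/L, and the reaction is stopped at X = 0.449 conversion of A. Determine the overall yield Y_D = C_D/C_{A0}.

C_A = C_{A0}(1−X) = 0.9312 mol/L.
Both paths are first order in A, so the instantaneous fraction to D is constant: dC_D/d(−C_A) = k₁/(k₁+k₂) = 0.5883.
C_D = 0.5883·(C_{A0}−C_A) = 0.5883×0.7588 = 0.446 mol/L.
Y_D = C_D/C_{A0} = 0.4464/1.69 = 0.264.

0.264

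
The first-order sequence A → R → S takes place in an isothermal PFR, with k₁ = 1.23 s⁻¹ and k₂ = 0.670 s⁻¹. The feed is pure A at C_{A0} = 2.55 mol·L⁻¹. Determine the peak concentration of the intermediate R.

1.23 mol·L⁻¹

For a first-order series the maximum intermediate yield is C_{R,max}/C_{A0} = (k₁/k₂)^[k₂/(k₂−k₁)].
= (1.23/0.670)^(0.670/(0.670−1.23)) = (1.836)^(-1.196) = 0.4834.
C_{R,max} = 0.4834×2.55 = 1.23 mol·L⁻¹.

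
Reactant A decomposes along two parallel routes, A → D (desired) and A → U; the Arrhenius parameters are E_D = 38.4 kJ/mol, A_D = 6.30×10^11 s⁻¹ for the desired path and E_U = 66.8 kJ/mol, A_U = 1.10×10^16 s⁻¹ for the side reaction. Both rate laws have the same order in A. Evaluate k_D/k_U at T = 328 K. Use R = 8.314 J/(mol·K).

1.91

Since both paths have the same order in A, the concentration cancels and S_{D/U} = k_D/k_U = (A_D/A_U)·exp[(E_U−E_D)/(RT)].
(E_U−E_D)/(RT) = (66.8−38.4)×10³/(8.314×328) = 28400/2727 = 10.41.
k_D/k_U = (6.30×10^11/1.10×10^16)·exp(10.41) = 5.727×10^-5 × 33336 = 1.91.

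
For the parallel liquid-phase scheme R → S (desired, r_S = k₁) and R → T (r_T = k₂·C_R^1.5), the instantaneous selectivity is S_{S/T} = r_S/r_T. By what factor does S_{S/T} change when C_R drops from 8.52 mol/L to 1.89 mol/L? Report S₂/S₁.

S_{S/T} = (k₁/k₂)·C_R^-1.5, so S₂/S₁ = (C_{R,2}/C_{R,1})^-1.5.
= (1.89/8.52)^(-1.5) = (0.2218)^(-1.5) = 9.57.

9.57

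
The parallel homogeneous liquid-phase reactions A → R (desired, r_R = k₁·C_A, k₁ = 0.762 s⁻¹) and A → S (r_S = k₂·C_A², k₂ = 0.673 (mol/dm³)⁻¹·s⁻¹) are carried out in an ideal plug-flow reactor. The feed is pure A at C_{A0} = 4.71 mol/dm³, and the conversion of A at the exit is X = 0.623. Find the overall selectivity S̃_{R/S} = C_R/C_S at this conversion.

C_A = C_{A0}(1−X) = 1.776 mol/dm³.
Along a PFR/batch, dC_R/dC_A = −r_R/(r_R+r_S) = −k₁/(k₁+k₂·C_A).
Integrating from C_{A0} to C_A: C_R = (0.762/0.673)·ln[(0.762+0.673·4.71)/(0.762+0.673·1.78)] = 1.132·ln(3.932/1.957) = 0.7899 mol/dm³.
C_S = (C_{A0}−C_A)−C_R = 2.144 mol/dm³; S̃_{R/S} = 0.7899/2.144 = 0.368.

0.368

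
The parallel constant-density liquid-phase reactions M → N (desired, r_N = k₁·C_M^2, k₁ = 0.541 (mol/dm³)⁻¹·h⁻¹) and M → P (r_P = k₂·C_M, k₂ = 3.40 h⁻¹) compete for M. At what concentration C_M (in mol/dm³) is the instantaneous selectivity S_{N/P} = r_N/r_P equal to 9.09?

S_{N/P} = (k₁/k₂)·C_M ⇒ C_M = S·k₂/k₁.
= 9.09×3.40/0.541 = 57.1 mol/dm³.

57.1 mol/dm³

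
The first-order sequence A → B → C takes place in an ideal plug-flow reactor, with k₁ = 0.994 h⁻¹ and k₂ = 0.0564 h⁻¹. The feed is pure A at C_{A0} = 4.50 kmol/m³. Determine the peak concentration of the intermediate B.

3.79 kmol/m³

Evaluating C_B at τ_opt = ln(k₂/k₁)/(k₂−k₁) gives C_{B,max}/C_{A0} = (k₁/k₂)^[k₂/(k₂−k₁)].
= (0.994/0.0564)^(0.0564/(0.0564−0.994)) = (17.62)^(-0.06015) = 0.8415.
C_{B,max} = 0.8415×4.50 = 3.79 kmol/m³.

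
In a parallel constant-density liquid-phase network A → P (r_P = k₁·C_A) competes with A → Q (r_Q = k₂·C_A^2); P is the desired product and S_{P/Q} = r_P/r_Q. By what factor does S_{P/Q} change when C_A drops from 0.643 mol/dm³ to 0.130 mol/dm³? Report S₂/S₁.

4.95

S_{P/Q} = (k₁/k₂)·C_A⁻¹, so S₂/S₁ = (C_{A,2}/C_{A,1})⁻¹.
= 0.643/0.130 = 4.95.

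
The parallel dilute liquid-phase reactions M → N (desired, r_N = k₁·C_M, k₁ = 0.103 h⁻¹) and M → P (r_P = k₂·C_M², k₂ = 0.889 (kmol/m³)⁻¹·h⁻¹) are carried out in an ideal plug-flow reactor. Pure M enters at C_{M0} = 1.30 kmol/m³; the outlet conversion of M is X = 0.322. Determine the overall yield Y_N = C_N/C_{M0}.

0.0312

C_M = C_{M0}(1−X) = 0.8814 kmol/m³.
Along a PFR/batch, dC_N/dC_M = −r_N/(r_N+r_P) = −k₁/(k₁+k₂·C_M).
Integrating from C_{M0} to C_M: C_N = (0.103/0.889)·ln[(0.103+0.889·1.30)/(0.103+0.889·0.881)] = 0.1159·ln(1.259/0.8866) = 0.04061 kmol/m³.
Y_N = C_N/C_{M0} = 0.04061/1.30 = 0.0312.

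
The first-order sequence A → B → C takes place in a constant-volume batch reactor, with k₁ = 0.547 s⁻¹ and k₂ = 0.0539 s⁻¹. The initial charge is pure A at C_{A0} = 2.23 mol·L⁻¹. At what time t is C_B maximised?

Setting dC_B/dt = 0 gives t_opt = ln(k₂/k₁)/(k₂−k₁).
= ln(0.0539/0.547)/(0.0539−0.547) = ln(0.09854)/-0.4931 = -2.317/-0.4931 = 4.70 s.

4.70 s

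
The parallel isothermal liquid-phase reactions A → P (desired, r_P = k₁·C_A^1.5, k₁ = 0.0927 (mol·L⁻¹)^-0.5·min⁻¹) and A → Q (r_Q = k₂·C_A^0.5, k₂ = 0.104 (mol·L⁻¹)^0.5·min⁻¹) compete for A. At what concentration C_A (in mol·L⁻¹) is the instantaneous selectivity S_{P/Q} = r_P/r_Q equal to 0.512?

0.574 mol·L⁻¹

S_{P/Q} = (k₁/k₂)·C_A ⇒ C_A = S·k₂/k₁.
= 0.512×0.104/0.0927 = 0.574 mol·L⁻¹.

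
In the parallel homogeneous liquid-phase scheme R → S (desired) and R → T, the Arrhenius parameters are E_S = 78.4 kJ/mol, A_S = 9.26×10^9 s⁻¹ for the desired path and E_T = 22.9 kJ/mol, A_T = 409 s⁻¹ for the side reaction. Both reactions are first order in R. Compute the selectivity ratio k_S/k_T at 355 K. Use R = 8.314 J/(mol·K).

0.154

k_S/k_T = (A_S/A_T)·exp[−(E_S−E_T)/(RT)] = (A_S/A_T)·exp[(E_T−E_S)/(RT)].
(E_T−E_S)/(RT) = (22.9−78.4)×10³/(8.314×355) = -55500/2951 = -18.80.
k_S/k_T = (9.26×10^9/409)·exp(-18.80) = 2.264×10^7 × 6.815×10^-9 = 0.154.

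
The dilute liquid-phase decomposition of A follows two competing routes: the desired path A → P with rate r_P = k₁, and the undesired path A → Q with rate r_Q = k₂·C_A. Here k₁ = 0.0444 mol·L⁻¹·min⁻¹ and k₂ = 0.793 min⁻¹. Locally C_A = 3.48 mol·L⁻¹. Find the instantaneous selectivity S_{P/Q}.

0.0161

S_{P/Q} = r_P/r_Q = (k₁)/(k₂·C_A) = (k₁/k₂)·C_A⁻¹.
= (0.0444) / (0.793×3.480) = 0.04440/2.760 = 0.0161.
The undesired path is higher order in A, so low C_A (CSTR or dilute feed) favours P.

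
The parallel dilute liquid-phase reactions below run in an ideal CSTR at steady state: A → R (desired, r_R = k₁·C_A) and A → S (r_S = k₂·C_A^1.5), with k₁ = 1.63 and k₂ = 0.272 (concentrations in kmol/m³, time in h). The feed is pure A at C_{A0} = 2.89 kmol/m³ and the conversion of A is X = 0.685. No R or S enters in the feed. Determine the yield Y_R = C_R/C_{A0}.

Exit C_A = C_{A0}(1−X) = 2.89×0.315 = 0.9103 kmol/m³.
Rates in a CSTR are evaluated at the outlet concentration: r_R = 1.63×0.9103 = 1.484, r_S = 0.272×0.9103^1.5 = 0.2363.
Fraction of consumed A going to R: r_R/(r_R+r_S) = 0.8627.
C_R = 0.8627·C_{A0}·X = 0.8627×2.89×0.685 = 1.71 kmol/m³; Y_R = C_R/C_{A0} = 0.591.

0.591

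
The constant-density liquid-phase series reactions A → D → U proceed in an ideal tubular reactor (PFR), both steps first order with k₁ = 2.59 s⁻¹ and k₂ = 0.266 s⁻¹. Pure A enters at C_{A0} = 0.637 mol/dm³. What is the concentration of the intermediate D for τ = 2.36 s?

0.377 mol/dm³

The intermediate concentration in a first-order A→B→C sequence is C_D = k₁C_{A0}(e^(−k₁τ) − e^(−k₂τ))/(k₂−k₁).
e^(−k₁τ) = e^(−2.59×2.36) = e^(−6.112) = 0.002215; e^(−k₂τ) = e^(−0.6278) = 0.5338.
C_D = 2.59×0.637/(0.266−2.59) × (0.002215−0.5338) = (-0.7099)×(-0.5316) = 0.3774 mol/dm³.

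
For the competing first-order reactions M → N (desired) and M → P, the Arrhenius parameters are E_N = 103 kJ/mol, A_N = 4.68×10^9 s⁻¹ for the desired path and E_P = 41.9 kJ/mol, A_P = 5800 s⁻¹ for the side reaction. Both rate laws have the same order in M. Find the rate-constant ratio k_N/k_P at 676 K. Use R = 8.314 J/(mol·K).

15.3

Since both paths have the same order in M, the concentration cancels and S_{N/P} = k_N/k_P = (A_N/A_P)·exp[(E_P−E_N)/(RT)].
(E_P−E_N)/(RT) = (41.9−103)×10³/(8.314×676) = -61100/5620 = -10.87.
k_N/k_P = (4.68×10^9/5800)·exp(-10.87) = 8.069×10^5 × 1.899×10^-5 = 15.3.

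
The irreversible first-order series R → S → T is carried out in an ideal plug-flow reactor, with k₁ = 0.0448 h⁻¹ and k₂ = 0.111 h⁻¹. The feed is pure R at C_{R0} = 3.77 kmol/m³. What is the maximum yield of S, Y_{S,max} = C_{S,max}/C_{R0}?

0.218

For a first-order series the maximum intermediate yield is C_{S,max}/C_{R0} = (k₁/k₂)^[k₂/(k₂−k₁)].
= (0.0448/0.111)^(0.111/(0.111−0.0448)) = (0.4036)^(1.677) = 0.2184.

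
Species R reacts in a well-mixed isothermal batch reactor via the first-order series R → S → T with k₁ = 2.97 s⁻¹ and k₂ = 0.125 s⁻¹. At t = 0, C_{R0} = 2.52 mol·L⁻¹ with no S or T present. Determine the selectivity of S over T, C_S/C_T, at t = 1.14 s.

9.04

For first-order series with pure R initially, C_S(t) = k₁C_{R0}/(k₂−k₁)·(e^(−k₁t) − e^(−k₂t)).
e^(−k₁t) = e^(−2.97×1.14) = e^(−3.386) = 0.03385; e^(−k₂t) = e^(−0.1425) = 0.8672.
C_S = 2.97×2.52/(0.125−2.97) × (0.03385−0.8672) = (-2.631)×(-0.8333) = 2.192 mol·L⁻¹.
C_R = C_{R0}e^(−k₁t) = 0.08530 mol·L⁻¹, so C_T = C_{R0}−C_R−C_S = 0.2424 mol·L⁻¹; C_S/C_T = 9.04.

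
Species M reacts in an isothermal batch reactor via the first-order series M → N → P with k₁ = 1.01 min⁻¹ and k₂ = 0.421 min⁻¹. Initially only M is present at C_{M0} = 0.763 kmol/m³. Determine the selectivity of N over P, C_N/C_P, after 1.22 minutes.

For first-order series with pure M initially, C_N(t) = k₁C_{M0}/(k₂−k₁)·(e^(−k₁t) − e^(−k₂t)).
e^(−k₁t) = e^(−1.01×1.22) = e^(−1.232) = 0.2917; e^(−k₂t) = e^(−0.5136) = 0.5983.
C_N = 1.01×0.763/(0.421−1.01) × (0.2917−0.5983) = (-1.308)×(-0.3067) = 0.4012 kmol/m³.
C_M = C_{M0}e^(−k₁t) = 0.2225 kmol/m³, so C_P = C_{M0}−C_M−C_N = 0.1392 kmol/m³; C_N/C_P = 2.88.

2.88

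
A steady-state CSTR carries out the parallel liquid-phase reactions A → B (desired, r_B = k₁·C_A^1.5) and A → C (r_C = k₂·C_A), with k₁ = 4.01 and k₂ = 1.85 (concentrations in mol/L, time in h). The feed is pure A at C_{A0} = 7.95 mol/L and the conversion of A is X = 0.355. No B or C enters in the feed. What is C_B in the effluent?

Exit C_A = C_{A0}(1−X) = 7.95×0.645 = 5.128 mol/L.
A CSTR operates uniformly at the exit composition, giving r_B = 46.56 and r_C = 9.486 (each k·C_A^n at C_A = 5.128).
Fraction of consumed A going to B: r_B/(r_B+r_C) = 0.8307.
C_B = 0.8307·C_{A0}·X = 0.8307×7.95×0.355 = 2.34 mol/L.

2.34 mol/L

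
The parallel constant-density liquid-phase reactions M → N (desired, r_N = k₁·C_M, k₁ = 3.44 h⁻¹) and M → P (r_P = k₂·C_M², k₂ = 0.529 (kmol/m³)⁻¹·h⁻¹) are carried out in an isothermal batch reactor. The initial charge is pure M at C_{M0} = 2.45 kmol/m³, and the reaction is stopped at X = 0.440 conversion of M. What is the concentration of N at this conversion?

0.834 kmol/m³

C_M = C_{M0}(1−X) = 1.372 kmol/m³.
Along a PFR/batch, dC_N/dC_M = −r_N/(r_N+r_P) = −k₁/(k₁+k₂·C_M).
Integrating from C_{M0} to C_M: C_N = (3.44/0.529)·ln[(3.44+0.529·2.45)/(3.44+0.529·1.37)] = 6.503·ln(4.736/4.166) = 0.8343 kmol/m³.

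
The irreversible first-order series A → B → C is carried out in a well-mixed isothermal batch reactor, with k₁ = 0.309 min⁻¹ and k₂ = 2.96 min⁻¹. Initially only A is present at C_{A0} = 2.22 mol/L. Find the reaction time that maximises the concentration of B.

0.852 min

The intermediate peaks when r₁ = r₂, i.e. k₁e^(−k₁t) = k₂e^(−k₂t), giving t_opt = ln(k₂/k₁)/(k₂−k₁).
= ln(2.96/0.309)/(2.96−0.309) = ln(9.579)/2.651 = 2.260/2.651 = 0.852 min.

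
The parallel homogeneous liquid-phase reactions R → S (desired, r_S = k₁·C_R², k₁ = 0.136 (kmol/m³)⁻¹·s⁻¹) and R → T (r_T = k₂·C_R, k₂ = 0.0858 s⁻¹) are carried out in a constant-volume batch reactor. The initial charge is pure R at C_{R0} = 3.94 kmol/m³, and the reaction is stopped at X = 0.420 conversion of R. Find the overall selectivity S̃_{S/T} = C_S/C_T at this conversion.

4.84

C_R = C_{R0}(1−X) = 2.285 kmol/m³.
Along a PFR/batch, dC_T/dC_R = −r_T/(r_S+r_T) = −k₂/(k₂+k₁·C_R).
Integrating from C_{R0} to C_R: C_T = (0.0858/0.136)·ln[(0.0858+0.136·3.94)/(0.0858+0.136·2.29)] = 0.6309·ln(0.6216/0.3966) = 0.2836 kmol/m³.
Then C_S = (C_{R0}−C_R) − C_T = 1.655 − 0.2836 = 1.371 kmol/m³.
S̃_{S/T} = C_S/C_T = 1.371/0.2836 = 4.84.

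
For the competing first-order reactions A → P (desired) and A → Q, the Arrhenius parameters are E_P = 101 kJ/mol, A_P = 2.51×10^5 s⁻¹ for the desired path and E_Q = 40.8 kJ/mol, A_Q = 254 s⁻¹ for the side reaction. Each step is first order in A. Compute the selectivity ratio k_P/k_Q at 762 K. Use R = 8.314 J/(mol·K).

With equal orders, S_{P/Q} = k_P/k_Q = (A_P/A_Q)·exp[(E_Q−E_P)/(RT)].
(E_Q−E_P)/(RT) = (40.8−101)×10³/(8.314×762) = -60200/6335 = -9.502.
k_P/k_Q = (2.51×10^5/254)·exp(-9.502) = 988.2 × 7.468×10^-5 = 0.0738.

0.0738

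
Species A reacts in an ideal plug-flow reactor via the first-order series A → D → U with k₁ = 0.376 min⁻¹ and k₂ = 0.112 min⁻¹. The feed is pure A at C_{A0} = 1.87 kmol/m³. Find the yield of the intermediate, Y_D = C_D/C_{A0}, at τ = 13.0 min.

Solving the coupled first-order balances gives C_D(τ) = [k₁/(k₂−k₁)]·C_{A0}·(e^(−k₁τ) − e^(−k₂τ)).
e^(−k₁τ) = e^(−0.376×13.0) = e^(−4.888) = 0.007536; e^(−k₂τ) = e^(−1.456) = 0.2332.
C_D = 0.376×1.87/(0.112−0.376) × (0.007536−0.2332) = (-2.663)×(-0.2256) = 0.6009 kmol/m³.
Y_D = C_D/C_{A0} = 0.6009/1.87 = 0.321.

0.321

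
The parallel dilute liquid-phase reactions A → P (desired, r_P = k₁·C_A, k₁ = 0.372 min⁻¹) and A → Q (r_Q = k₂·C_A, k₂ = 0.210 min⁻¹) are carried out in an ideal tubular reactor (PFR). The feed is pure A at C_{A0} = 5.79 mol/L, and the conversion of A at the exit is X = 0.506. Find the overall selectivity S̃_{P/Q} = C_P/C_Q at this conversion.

C_A = C_{A0}(1−X) = 2.860 mol/L.
Both paths are first order in A, so the instantaneous fraction to P is constant: dC_P/d(−C_A) = k₁/(k₁+k₂) = 0.6392.
C_P = 0.6392·(C_{A0}−C_A) = 0.6392×2.930 = 1.87 mol/L.
C_Q = (C_{A0}−C_A)−C_P = 1.057 mol/L; S̃_{P/Q} = 1.873/1.057 = 1.77.

1.77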